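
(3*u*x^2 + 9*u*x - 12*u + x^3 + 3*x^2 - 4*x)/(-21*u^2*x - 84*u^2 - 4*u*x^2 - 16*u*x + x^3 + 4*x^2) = (x - 1)/(-7*u + x)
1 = 1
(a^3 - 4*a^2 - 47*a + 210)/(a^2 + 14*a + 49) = (a^2 - 11*a + 30)/(a + 7)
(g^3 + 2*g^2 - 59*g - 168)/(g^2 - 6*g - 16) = (g^2 + 10*g + 21)/(g + 2)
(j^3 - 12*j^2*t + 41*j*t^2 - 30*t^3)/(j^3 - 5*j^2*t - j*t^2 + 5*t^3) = (j - 6*t)/(j + t)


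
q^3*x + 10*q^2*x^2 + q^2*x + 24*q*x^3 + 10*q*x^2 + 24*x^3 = (q + 4*x)*(q + 6*x)*(q*x + x)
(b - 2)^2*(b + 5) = b^3 + b^2 - 16*b + 20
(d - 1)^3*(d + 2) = d^4 - d^3 - 3*d^2 + 5*d - 2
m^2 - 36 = (m - 6)*(m + 6)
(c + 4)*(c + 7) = c^2 + 11*c + 28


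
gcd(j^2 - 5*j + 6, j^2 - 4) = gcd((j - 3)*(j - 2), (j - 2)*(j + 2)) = j - 2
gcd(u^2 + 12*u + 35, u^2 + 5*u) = u + 5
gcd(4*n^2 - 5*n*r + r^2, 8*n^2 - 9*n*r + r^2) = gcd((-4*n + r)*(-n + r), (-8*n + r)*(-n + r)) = -n + r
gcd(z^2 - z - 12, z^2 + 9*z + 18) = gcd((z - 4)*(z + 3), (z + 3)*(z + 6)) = z + 3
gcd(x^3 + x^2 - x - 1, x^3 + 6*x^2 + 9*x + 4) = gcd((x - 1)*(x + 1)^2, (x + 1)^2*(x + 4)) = x^2 + 2*x + 1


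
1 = 1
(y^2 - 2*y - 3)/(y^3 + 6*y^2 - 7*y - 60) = (y + 1)/(y^2 + 9*y + 20)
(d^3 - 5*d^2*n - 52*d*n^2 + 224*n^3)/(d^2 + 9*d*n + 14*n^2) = (d^2 - 12*d*n + 32*n^2)/(d + 2*n)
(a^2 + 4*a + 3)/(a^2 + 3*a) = (a + 1)/a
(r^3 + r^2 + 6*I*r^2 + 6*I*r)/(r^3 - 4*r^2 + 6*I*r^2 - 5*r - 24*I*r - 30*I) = r/(r - 5)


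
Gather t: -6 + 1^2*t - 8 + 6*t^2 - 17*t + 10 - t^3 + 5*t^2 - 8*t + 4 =-t^3 + 11*t^2 - 24*t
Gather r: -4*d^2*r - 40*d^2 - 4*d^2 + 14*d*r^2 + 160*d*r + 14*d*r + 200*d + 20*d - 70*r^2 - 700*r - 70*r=-44*d^2 + 220*d + r^2*(14*d - 70) + r*(-4*d^2 + 174*d - 770)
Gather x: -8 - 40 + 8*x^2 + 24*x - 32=8*x^2 + 24*x - 80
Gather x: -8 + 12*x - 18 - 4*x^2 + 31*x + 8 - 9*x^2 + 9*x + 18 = -13*x^2 + 52*x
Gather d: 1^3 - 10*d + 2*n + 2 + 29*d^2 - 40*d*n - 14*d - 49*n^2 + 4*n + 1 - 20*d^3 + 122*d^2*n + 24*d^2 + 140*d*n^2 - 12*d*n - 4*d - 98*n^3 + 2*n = -20*d^3 + d^2*(122*n + 53) + d*(140*n^2 - 52*n - 28) - 98*n^3 - 49*n^2 + 8*n + 4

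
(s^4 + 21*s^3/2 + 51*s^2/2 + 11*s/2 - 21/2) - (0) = s^4 + 21*s^3/2 + 51*s^2/2 + 11*s/2 - 21/2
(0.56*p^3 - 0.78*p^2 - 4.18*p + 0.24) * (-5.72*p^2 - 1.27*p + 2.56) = -3.2032*p^5 + 3.7504*p^4 + 26.3338*p^3 + 1.939*p^2 - 11.0056*p + 0.6144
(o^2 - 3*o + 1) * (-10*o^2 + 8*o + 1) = -10*o^4 + 38*o^3 - 33*o^2 + 5*o + 1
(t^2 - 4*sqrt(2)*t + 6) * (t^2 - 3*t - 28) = t^4 - 4*sqrt(2)*t^3 - 3*t^3 - 22*t^2 + 12*sqrt(2)*t^2 - 18*t + 112*sqrt(2)*t - 168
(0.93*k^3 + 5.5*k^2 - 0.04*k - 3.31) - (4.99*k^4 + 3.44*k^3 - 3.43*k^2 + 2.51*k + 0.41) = -4.99*k^4 - 2.51*k^3 + 8.93*k^2 - 2.55*k - 3.72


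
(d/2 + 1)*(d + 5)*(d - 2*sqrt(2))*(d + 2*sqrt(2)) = d^4/2 + 7*d^3/2 + d^2 - 28*d - 40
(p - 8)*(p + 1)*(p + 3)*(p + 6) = p^4 + 2*p^3 - 53*p^2 - 198*p - 144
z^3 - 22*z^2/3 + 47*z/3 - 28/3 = (z - 4)*(z - 7/3)*(z - 1)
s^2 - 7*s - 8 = (s - 8)*(s + 1)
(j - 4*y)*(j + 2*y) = j^2 - 2*j*y - 8*y^2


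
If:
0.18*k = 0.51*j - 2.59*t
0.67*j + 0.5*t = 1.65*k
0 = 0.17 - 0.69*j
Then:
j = 0.25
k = 0.11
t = 0.04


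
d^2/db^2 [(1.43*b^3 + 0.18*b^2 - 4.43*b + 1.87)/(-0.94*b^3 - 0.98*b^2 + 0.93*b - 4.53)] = (2.31653599999999*b^6 + 15.985452*b^5 + 76.784088*b^4 + 9.31788199999998*b^3 - 186.391842*b^2 - 236.065662*b + 43.3074)/(0.830584*b^9 + 2.597784*b^8 + 0.243084*b^7 + 7.80902*b^6 + 24.797718*b^5 - 8.166114*b^4 + 32.292729*b^3 + 72.085437*b^2 - 57.253311*b + 92.959677)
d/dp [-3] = 0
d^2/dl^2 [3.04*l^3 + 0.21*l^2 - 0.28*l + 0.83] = 18.24*l + 0.42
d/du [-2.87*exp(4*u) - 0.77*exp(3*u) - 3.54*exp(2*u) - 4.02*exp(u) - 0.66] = (-11.48*exp(3*u) - 2.31*exp(2*u) - 7.08*exp(u) - 4.02)*exp(u)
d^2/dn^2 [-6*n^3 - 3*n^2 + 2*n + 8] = -36*n - 6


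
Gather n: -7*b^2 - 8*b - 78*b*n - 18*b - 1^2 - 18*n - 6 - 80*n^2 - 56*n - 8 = -7*b^2 - 26*b - 80*n^2 + n*(-78*b - 74) - 15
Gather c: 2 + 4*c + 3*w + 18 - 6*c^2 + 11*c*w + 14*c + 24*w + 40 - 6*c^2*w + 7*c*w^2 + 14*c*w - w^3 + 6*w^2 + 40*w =c^2*(-6*w - 6) + c*(7*w^2 + 25*w + 18) - w^3 + 6*w^2 + 67*w + 60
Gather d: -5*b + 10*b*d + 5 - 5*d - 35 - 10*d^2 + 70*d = -5*b - 10*d^2 + d*(10*b + 65) - 30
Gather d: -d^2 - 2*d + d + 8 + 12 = -d^2 - d + 20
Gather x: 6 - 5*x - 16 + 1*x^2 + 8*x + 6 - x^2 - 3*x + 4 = 0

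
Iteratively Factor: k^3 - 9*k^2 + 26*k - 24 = (k - 4)*(k^2 - 5*k + 6) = (k - 4)*(k - 3)*(k - 2)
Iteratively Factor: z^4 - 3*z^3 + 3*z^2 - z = (z - 1)*(z^3 - 2*z^2 + z) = z*(z - 1)*(z^2 - 2*z + 1) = z*(z - 1)^2*(z - 1)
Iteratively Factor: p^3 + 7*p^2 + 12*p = (p)*(p^2 + 7*p + 12) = p*(p + 4)*(p + 3)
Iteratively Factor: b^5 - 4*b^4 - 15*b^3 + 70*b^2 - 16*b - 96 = (b - 2)*(b^4 - 2*b^3 - 19*b^2 + 32*b + 48) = (b - 2)*(b + 4)*(b^3 - 6*b^2 + 5*b + 12) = (b - 3)*(b - 2)*(b + 4)*(b^2 - 3*b - 4) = (b - 3)*(b - 2)*(b + 1)*(b + 4)*(b - 4)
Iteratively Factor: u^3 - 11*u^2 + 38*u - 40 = (u - 4)*(u^2 - 7*u + 10) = (u - 4)*(u - 2)*(u - 5)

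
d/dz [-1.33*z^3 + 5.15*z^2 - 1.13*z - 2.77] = -3.99*z^2 + 10.3*z - 1.13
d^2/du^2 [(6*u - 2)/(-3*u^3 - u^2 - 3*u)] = 12*(-27*u^5 + 9*u^4 + 16*u^3 + 10*u^2 + 3*u + 3)/(u^3*(27*u^6 + 27*u^5 + 90*u^4 + 55*u^3 + 90*u^2 + 27*u + 27))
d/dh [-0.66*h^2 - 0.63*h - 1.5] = -1.32*h - 0.63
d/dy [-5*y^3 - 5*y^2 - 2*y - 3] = -15*y^2 - 10*y - 2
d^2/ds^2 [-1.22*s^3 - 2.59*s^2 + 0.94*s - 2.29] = -7.32*s - 5.18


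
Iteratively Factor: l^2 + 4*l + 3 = (l + 1)*(l + 3)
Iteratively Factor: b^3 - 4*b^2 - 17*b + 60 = (b + 4)*(b^2 - 8*b + 15) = (b - 5)*(b + 4)*(b - 3)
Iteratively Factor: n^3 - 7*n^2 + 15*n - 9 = (n - 3)*(n^2 - 4*n + 3) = (n - 3)*(n - 1)*(n - 3)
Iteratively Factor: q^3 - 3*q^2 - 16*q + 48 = (q + 4)*(q^2 - 7*q + 12) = (q - 3)*(q + 4)*(q - 4)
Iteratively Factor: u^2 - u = (u)*(u - 1)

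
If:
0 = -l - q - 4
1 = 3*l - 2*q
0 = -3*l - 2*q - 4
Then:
No Solution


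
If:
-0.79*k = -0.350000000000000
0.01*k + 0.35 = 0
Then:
No Solution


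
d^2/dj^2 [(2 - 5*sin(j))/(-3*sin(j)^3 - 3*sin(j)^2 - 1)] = (-180*sin(j)^7 + 27*sin(j)^6 + 423*sin(j)^5 + 321*sin(j)^4 - 162*sin(j)^3 - 312*sin(j)^2 - 59*sin(j) + 12)/(3*sin(j)^3 + 3*sin(j)^2 + 1)^3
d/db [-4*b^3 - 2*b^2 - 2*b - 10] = -12*b^2 - 4*b - 2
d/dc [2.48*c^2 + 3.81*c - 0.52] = 4.96*c + 3.81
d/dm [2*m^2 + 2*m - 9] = 4*m + 2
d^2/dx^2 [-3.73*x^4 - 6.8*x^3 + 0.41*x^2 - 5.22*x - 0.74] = -44.76*x^2 - 40.8*x + 0.82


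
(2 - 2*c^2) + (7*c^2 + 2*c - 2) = 5*c^2 + 2*c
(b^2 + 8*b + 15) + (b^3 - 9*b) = b^3 + b^2 - b + 15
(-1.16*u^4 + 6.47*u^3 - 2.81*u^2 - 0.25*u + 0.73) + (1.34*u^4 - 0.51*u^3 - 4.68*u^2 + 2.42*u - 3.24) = 0.18*u^4 + 5.96*u^3 - 7.49*u^2 + 2.17*u - 2.51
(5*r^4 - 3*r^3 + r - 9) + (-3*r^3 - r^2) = 5*r^4 - 6*r^3 - r^2 + r - 9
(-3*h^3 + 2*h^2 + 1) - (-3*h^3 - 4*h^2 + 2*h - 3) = 6*h^2 - 2*h + 4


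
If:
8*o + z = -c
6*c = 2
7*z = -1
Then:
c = 1/3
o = -1/42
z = -1/7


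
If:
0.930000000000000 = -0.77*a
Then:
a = -1.21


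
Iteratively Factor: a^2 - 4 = (a + 2)*(a - 2)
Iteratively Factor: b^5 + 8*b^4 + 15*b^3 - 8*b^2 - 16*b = (b + 4)*(b^4 + 4*b^3 - b^2 - 4*b) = (b + 1)*(b + 4)*(b^3 + 3*b^2 - 4*b) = (b + 1)*(b + 4)^2*(b^2 - b) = b*(b + 1)*(b + 4)^2*(b - 1)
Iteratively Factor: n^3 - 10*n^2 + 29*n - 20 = (n - 4)*(n^2 - 6*n + 5) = (n - 4)*(n - 1)*(n - 5)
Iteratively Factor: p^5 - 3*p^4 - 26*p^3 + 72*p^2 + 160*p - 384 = (p + 4)*(p^4 - 7*p^3 + 2*p^2 + 64*p - 96) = (p - 4)*(p + 4)*(p^3 - 3*p^2 - 10*p + 24) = (p - 4)*(p + 3)*(p + 4)*(p^2 - 6*p + 8) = (p - 4)^2*(p + 3)*(p + 4)*(p - 2)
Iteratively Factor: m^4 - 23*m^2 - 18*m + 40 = (m - 5)*(m^3 + 5*m^2 + 2*m - 8) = (m - 5)*(m + 2)*(m^2 + 3*m - 4) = (m - 5)*(m + 2)*(m + 4)*(m - 1)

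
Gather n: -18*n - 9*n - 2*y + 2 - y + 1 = -27*n - 3*y + 3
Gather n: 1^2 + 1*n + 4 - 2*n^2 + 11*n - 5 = -2*n^2 + 12*n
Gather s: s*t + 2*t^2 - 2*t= s*t + 2*t^2 - 2*t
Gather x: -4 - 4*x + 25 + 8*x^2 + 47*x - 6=8*x^2 + 43*x + 15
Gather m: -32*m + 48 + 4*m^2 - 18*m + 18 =4*m^2 - 50*m + 66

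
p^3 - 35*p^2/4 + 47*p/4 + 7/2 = (p - 7)*(p - 2)*(p + 1/4)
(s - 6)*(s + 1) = s^2 - 5*s - 6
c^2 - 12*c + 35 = (c - 7)*(c - 5)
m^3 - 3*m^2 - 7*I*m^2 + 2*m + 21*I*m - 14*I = (m - 2)*(m - 1)*(m - 7*I)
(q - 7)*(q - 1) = q^2 - 8*q + 7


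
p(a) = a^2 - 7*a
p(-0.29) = 2.11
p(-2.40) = 22.56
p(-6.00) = 78.00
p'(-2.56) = -12.12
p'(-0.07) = -7.14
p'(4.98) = 2.96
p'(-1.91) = -10.82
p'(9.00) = 11.00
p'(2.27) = -2.46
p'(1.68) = -3.64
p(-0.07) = 0.49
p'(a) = 2*a - 7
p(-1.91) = 17.02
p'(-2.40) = -11.80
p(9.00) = 18.00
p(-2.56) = 24.47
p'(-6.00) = -19.00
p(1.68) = -8.94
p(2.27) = -10.74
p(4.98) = -10.06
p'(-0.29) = -7.58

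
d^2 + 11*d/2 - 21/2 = (d - 3/2)*(d + 7)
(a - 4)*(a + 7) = a^2 + 3*a - 28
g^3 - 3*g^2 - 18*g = g*(g - 6)*(g + 3)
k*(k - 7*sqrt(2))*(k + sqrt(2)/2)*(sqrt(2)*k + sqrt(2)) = sqrt(2)*k^4 - 13*k^3 + sqrt(2)*k^3 - 13*k^2 - 7*sqrt(2)*k^2 - 7*sqrt(2)*k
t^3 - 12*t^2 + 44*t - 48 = (t - 6)*(t - 4)*(t - 2)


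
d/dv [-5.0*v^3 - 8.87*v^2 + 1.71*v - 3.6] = -15.0*v^2 - 17.74*v + 1.71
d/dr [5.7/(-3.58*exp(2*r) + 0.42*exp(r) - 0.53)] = (40.812*exp(r) - 2.394)*exp(r)/(3.58*exp(2*r) - 0.42*exp(r) + 0.53)^2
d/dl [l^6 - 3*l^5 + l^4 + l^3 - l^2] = l*(6*l^4 - 15*l^3 + 4*l^2 + 3*l - 2)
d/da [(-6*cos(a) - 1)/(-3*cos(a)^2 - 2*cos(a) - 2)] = 2*(9*cos(a)^2 + 3*cos(a) - 5)*sin(a)/(-3*sin(a)^2 + 2*cos(a) + 5)^2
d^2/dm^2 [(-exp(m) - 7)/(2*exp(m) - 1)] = (-30*exp(m) - 15)*exp(m)/(8*exp(3*m) - 12*exp(2*m) + 6*exp(m) - 1)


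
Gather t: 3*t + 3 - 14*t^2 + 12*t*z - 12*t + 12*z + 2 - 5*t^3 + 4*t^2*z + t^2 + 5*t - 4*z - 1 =-5*t^3 + t^2*(4*z - 13) + t*(12*z - 4) + 8*z + 4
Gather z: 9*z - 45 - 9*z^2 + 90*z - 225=-9*z^2 + 99*z - 270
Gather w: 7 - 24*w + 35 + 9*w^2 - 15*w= 9*w^2 - 39*w + 42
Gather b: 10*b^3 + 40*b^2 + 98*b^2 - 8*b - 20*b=10*b^3 + 138*b^2 - 28*b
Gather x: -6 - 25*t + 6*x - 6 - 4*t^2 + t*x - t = -4*t^2 - 26*t + x*(t + 6) - 12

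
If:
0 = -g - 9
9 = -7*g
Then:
No Solution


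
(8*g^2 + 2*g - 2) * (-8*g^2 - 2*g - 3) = -64*g^4 - 32*g^3 - 12*g^2 - 2*g + 6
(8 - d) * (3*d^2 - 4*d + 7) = -3*d^3 + 28*d^2 - 39*d + 56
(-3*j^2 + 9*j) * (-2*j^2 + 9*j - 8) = 6*j^4 - 45*j^3 + 105*j^2 - 72*j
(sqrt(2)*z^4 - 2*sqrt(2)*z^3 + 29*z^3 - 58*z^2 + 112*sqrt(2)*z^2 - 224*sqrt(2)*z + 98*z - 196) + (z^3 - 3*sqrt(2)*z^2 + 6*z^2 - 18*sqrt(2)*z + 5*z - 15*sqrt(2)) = sqrt(2)*z^4 - 2*sqrt(2)*z^3 + 30*z^3 - 52*z^2 + 109*sqrt(2)*z^2 - 242*sqrt(2)*z + 103*z - 196 - 15*sqrt(2)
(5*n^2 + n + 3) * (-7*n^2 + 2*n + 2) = -35*n^4 + 3*n^3 - 9*n^2 + 8*n + 6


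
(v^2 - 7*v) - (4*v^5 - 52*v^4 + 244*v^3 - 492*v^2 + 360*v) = -4*v^5 + 52*v^4 - 244*v^3 + 493*v^2 - 367*v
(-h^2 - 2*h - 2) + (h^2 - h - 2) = -3*h - 4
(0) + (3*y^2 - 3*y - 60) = 3*y^2 - 3*y - 60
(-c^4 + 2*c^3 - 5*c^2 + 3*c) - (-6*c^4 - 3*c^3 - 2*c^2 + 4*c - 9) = 5*c^4 + 5*c^3 - 3*c^2 - c + 9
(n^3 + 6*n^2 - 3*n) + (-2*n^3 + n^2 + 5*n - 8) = -n^3 + 7*n^2 + 2*n - 8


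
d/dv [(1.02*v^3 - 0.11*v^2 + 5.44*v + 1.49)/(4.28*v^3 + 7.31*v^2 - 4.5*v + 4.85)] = (1.77635683940025e-15*v^5 + 7.927*v^4 - 55.7464*v^3 - 43.562*v^2 - 22.8508*v + 33.089)/(18.3184*v^6 + 62.5736*v^5 + 14.9161*v^4 - 24.274*v^3 + 91.157*v^2 - 43.65*v + 23.5225)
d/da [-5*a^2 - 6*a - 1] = -10*a - 6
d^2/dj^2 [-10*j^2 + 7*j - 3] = -20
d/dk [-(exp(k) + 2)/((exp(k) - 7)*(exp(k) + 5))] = (exp(2*k) + 4*exp(k) + 31)*exp(k)/(exp(4*k) - 4*exp(3*k) - 66*exp(2*k) + 140*exp(k) + 1225)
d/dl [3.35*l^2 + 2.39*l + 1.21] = 6.7*l + 2.39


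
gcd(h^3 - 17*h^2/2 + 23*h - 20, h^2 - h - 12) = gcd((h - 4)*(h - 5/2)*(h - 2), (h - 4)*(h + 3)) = h - 4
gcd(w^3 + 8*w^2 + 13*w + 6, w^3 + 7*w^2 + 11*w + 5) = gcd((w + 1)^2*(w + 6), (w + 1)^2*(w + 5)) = w^2 + 2*w + 1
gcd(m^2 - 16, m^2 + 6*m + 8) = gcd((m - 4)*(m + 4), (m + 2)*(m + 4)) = m + 4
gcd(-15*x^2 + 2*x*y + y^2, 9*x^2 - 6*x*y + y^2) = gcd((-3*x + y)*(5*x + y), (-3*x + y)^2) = 3*x - y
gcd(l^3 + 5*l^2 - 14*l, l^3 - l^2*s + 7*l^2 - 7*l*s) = l^2 + 7*l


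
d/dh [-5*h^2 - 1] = -10*h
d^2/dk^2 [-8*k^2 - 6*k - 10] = -16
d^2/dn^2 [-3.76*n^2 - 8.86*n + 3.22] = -7.52000000000000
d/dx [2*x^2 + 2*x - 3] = 4*x + 2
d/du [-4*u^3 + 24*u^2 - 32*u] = -12*u^2 + 48*u - 32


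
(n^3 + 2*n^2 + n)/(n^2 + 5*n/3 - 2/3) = 3*n*(n^2 + 2*n + 1)/(3*n^2 + 5*n - 2)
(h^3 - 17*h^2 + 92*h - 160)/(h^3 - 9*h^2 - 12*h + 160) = (h - 4)/(h + 4)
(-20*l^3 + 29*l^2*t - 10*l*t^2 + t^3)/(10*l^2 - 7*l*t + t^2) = (4*l^2 - 5*l*t + t^2)/(-2*l + t)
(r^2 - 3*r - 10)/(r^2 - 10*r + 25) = (r + 2)/(r - 5)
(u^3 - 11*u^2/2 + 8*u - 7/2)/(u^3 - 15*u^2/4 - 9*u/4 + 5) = 2*(2*u^2 - 9*u + 7)/(4*u^2 - 11*u - 20)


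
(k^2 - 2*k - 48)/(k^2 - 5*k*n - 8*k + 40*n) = (k + 6)/(k - 5*n)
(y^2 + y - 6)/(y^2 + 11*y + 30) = (y^2 + y - 6)/(y^2 + 11*y + 30)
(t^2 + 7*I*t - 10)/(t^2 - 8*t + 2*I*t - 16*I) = (t + 5*I)/(t - 8)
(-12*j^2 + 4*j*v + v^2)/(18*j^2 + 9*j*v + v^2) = (-2*j + v)/(3*j + v)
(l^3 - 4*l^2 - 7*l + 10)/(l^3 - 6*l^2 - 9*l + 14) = (l - 5)/(l - 7)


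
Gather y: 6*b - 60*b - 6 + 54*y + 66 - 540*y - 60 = -54*b - 486*y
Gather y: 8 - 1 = 7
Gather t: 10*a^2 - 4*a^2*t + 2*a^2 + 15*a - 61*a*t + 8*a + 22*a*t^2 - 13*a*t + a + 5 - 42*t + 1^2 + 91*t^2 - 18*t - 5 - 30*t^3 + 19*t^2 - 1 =12*a^2 + 24*a - 30*t^3 + t^2*(22*a + 110) + t*(-4*a^2 - 74*a - 60)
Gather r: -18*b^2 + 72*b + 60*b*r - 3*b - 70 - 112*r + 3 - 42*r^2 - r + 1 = -18*b^2 + 69*b - 42*r^2 + r*(60*b - 113) - 66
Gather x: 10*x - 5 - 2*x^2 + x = -2*x^2 + 11*x - 5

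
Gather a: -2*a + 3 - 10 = -2*a - 7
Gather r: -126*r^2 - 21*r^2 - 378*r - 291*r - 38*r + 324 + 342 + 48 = -147*r^2 - 707*r + 714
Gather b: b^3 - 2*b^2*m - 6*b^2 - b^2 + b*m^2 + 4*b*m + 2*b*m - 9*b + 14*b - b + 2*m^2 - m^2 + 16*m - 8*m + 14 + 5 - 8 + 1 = b^3 + b^2*(-2*m - 7) + b*(m^2 + 6*m + 4) + m^2 + 8*m + 12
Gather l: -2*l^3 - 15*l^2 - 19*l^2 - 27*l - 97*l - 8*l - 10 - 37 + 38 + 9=-2*l^3 - 34*l^2 - 132*l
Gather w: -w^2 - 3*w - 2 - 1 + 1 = -w^2 - 3*w - 2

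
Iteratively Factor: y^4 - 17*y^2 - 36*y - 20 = (y + 2)*(y^3 - 2*y^2 - 13*y - 10) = (y + 2)^2*(y^2 - 4*y - 5) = (y - 5)*(y + 2)^2*(y + 1)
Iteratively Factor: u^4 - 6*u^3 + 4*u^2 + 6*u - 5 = (u - 1)*(u^3 - 5*u^2 - u + 5) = (u - 5)*(u - 1)*(u^2 - 1) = (u - 5)*(u - 1)*(u + 1)*(u - 1)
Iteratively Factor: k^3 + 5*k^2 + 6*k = (k)*(k^2 + 5*k + 6) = k*(k + 2)*(k + 3)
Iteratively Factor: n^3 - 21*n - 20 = (n - 5)*(n^2 + 5*n + 4) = (n - 5)*(n + 4)*(n + 1)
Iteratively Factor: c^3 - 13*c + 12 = (c + 4)*(c^2 - 4*c + 3) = (c - 3)*(c + 4)*(c - 1)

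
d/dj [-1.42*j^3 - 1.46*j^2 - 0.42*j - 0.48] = -4.26*j^2 - 2.92*j - 0.42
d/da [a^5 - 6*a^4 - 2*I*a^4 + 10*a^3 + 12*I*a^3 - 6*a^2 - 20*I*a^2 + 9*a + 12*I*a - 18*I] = 5*a^4 + a^3*(-24 - 8*I) + a^2*(30 + 36*I) + a*(-12 - 40*I) + 9 + 12*I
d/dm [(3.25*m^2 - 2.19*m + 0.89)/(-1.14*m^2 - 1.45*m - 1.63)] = (-7.2091*m^2 - 8.5658*m + 4.8602)/(1.2996*m^4 + 3.306*m^3 + 5.8189*m^2 + 4.727*m + 2.6569)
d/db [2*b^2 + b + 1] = 4*b + 1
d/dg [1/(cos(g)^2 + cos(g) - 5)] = (2*cos(g) + 1)*sin(g)/(cos(g)^2 + cos(g) - 5)^2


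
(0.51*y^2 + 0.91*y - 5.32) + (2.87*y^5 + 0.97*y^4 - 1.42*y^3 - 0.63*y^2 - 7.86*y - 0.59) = 2.87*y^5 + 0.97*y^4 - 1.42*y^3 - 0.12*y^2 - 6.95*y - 5.91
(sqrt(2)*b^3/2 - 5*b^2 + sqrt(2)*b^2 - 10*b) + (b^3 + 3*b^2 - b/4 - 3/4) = sqrt(2)*b^3/2 + b^3 - 2*b^2 + sqrt(2)*b^2 - 41*b/4 - 3/4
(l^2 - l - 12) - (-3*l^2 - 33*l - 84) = 4*l^2 + 32*l + 72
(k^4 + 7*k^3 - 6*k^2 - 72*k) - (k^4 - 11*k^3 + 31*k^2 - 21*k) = 18*k^3 - 37*k^2 - 51*k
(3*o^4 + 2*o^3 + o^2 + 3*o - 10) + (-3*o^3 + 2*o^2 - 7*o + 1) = 3*o^4 - o^3 + 3*o^2 - 4*o - 9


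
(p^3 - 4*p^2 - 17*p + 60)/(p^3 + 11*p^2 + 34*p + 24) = (p^2 - 8*p + 15)/(p^2 + 7*p + 6)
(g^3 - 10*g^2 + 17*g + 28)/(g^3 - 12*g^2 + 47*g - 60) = (g^2 - 6*g - 7)/(g^2 - 8*g + 15)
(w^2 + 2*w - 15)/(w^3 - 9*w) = (w + 5)/(w*(w + 3))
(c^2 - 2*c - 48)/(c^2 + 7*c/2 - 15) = 2*(c - 8)/(2*c - 5)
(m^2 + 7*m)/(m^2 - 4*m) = (m + 7)/(m - 4)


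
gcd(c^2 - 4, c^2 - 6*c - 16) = c + 2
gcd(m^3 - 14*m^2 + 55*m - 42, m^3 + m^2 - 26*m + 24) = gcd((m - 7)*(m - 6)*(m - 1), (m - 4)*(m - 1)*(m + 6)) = m - 1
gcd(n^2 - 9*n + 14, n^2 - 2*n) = n - 2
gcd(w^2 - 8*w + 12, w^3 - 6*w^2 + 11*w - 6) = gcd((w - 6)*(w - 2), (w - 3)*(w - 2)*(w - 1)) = w - 2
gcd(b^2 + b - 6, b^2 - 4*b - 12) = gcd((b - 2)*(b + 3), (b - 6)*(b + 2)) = 1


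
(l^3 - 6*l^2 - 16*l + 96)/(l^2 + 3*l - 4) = (l^2 - 10*l + 24)/(l - 1)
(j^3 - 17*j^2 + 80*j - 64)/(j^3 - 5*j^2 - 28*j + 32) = (j - 8)/(j + 4)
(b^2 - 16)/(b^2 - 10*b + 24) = (b + 4)/(b - 6)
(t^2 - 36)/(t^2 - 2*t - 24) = (t + 6)/(t + 4)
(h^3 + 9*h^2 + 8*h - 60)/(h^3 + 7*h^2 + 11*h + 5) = (h^2 + 4*h - 12)/(h^2 + 2*h + 1)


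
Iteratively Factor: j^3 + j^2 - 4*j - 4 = (j + 2)*(j^2 - j - 2) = (j - 2)*(j + 2)*(j + 1)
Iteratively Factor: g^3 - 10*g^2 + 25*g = (g)*(g^2 - 10*g + 25) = g*(g - 5)*(g - 5)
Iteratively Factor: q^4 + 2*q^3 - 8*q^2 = (q)*(q^3 + 2*q^2 - 8*q) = q^2*(q^2 + 2*q - 8) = q^2*(q - 2)*(q + 4)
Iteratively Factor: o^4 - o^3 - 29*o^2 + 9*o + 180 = (o - 3)*(o^3 + 2*o^2 - 23*o - 60) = (o - 3)*(o + 4)*(o^2 - 2*o - 15) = (o - 5)*(o - 3)*(o + 4)*(o + 3)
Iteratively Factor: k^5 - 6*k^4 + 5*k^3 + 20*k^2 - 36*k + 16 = (k + 2)*(k^4 - 8*k^3 + 21*k^2 - 22*k + 8) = (k - 2)*(k + 2)*(k^3 - 6*k^2 + 9*k - 4) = (k - 2)*(k - 1)*(k + 2)*(k^2 - 5*k + 4) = (k - 2)*(k - 1)^2*(k + 2)*(k - 4)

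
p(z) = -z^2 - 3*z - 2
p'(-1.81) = 0.62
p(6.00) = -56.00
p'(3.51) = -10.02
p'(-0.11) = -2.78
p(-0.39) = -0.98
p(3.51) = -24.85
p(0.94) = -5.70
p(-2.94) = -1.82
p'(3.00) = -9.00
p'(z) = -2*z - 3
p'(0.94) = -4.88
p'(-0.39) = -2.22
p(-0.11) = -1.68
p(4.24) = -32.70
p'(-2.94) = 2.88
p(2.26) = -13.89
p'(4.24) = -11.48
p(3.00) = -20.00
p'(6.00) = -15.00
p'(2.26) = -7.52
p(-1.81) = 0.15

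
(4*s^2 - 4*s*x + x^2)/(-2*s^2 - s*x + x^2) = (-2*s + x)/(s + x)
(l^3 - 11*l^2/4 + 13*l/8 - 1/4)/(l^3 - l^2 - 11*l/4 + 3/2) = (4*l - 1)/(2*(2*l + 3))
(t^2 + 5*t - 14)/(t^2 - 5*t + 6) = (t + 7)/(t - 3)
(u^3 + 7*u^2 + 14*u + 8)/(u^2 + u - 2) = (u^2 + 5*u + 4)/(u - 1)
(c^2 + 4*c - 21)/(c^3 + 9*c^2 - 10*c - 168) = (c - 3)/(c^2 + 2*c - 24)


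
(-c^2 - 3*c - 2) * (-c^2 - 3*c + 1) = c^4 + 6*c^3 + 10*c^2 + 3*c - 2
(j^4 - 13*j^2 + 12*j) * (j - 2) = j^5 - 2*j^4 - 13*j^3 + 38*j^2 - 24*j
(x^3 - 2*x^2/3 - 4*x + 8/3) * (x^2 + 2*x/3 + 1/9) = x^5 - 13*x^3/3 - 2*x^2/27 + 4*x/3 + 8/27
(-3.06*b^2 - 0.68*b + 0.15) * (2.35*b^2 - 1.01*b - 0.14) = -7.191*b^4 + 1.4926*b^3 + 1.4677*b^2 - 0.0563*b - 0.021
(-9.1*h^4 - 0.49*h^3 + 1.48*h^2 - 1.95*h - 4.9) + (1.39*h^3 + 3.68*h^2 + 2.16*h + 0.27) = -9.1*h^4 + 0.9*h^3 + 5.16*h^2 + 0.21*h - 4.63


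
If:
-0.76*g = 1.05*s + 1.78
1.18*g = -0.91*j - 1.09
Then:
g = -1.38157894736842*s - 2.34210526315789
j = 1.7914979757085*s + 1.83921341816079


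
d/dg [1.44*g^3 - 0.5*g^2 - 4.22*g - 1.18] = 4.32*g^2 - 1.0*g - 4.22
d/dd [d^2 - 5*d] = 2*d - 5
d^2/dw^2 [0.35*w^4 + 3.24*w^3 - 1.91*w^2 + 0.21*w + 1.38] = 4.2*w^2 + 19.44*w - 3.82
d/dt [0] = 0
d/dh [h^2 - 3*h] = 2*h - 3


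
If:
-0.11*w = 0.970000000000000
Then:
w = -8.82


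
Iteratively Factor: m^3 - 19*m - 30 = (m - 5)*(m^2 + 5*m + 6) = (m - 5)*(m + 3)*(m + 2)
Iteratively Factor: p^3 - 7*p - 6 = (p - 3)*(p^2 + 3*p + 2) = (p - 3)*(p + 2)*(p + 1)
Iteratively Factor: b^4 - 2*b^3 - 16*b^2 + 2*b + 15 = (b - 5)*(b^3 + 3*b^2 - b - 3) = (b - 5)*(b + 1)*(b^2 + 2*b - 3) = (b - 5)*(b + 1)*(b + 3)*(b - 1)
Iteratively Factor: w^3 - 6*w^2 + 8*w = (w - 4)*(w^2 - 2*w) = (w - 4)*(w - 2)*(w)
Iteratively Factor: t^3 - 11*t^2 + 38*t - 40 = (t - 5)*(t^2 - 6*t + 8) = (t - 5)*(t - 4)*(t - 2)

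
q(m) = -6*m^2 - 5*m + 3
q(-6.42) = -212.20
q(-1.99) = -10.81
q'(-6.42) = 72.04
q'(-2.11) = 20.32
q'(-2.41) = 23.92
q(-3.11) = -39.48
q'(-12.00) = 139.00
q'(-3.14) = 32.68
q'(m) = -12*m - 5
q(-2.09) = -12.76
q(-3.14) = -40.46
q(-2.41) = -19.80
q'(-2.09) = 20.08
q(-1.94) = -9.88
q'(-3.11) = 32.32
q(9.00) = -528.00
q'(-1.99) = 18.88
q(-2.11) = -13.16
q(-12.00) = -801.00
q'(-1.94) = 18.28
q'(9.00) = -113.00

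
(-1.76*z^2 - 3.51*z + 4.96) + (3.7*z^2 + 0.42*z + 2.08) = 1.94*z^2 - 3.09*z + 7.04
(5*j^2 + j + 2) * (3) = 15*j^2 + 3*j + 6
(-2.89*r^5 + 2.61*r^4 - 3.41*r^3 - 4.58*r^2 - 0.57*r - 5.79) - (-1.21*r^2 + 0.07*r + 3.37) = -2.89*r^5 + 2.61*r^4 - 3.41*r^3 - 3.37*r^2 - 0.64*r - 9.16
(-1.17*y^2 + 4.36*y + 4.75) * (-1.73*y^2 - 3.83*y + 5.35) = 2.0241*y^4 - 3.0617*y^3 - 31.1758*y^2 + 5.1335*y + 25.4125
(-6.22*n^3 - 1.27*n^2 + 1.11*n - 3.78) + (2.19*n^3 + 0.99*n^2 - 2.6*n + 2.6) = -4.03*n^3 - 0.28*n^2 - 1.49*n - 1.18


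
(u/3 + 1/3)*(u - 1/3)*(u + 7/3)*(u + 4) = u^4/3 + 7*u^3/3 + 119*u^2/27 + 37*u/27 - 28/27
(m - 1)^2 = m^2 - 2*m + 1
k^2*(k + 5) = k^3 + 5*k^2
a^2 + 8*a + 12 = (a + 2)*(a + 6)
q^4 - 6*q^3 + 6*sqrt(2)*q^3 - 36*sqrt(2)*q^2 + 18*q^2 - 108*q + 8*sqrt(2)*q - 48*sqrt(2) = (q - 6)*(q + sqrt(2))^2*(q + 4*sqrt(2))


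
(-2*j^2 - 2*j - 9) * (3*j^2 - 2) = -6*j^4 - 6*j^3 - 23*j^2 + 4*j + 18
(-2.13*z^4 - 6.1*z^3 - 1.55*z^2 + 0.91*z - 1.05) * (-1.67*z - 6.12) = 3.5571*z^5 + 23.2226*z^4 + 39.9205*z^3 + 7.9663*z^2 - 3.8157*z + 6.426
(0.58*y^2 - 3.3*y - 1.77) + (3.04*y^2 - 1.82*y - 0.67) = 3.62*y^2 - 5.12*y - 2.44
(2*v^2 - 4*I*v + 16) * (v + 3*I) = 2*v^3 + 2*I*v^2 + 28*v + 48*I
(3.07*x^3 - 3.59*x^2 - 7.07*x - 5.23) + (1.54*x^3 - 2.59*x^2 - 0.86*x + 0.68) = 4.61*x^3 - 6.18*x^2 - 7.93*x - 4.55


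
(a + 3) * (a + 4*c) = a^2 + 4*a*c + 3*a + 12*c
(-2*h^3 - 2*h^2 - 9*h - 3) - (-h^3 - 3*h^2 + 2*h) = -h^3 + h^2 - 11*h - 3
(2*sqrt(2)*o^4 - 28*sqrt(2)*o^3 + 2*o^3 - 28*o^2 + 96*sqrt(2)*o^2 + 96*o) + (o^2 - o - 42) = 2*sqrt(2)*o^4 - 28*sqrt(2)*o^3 + 2*o^3 - 27*o^2 + 96*sqrt(2)*o^2 + 95*o - 42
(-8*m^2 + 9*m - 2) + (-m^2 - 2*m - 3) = -9*m^2 + 7*m - 5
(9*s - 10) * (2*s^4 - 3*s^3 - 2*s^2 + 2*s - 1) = 18*s^5 - 47*s^4 + 12*s^3 + 38*s^2 - 29*s + 10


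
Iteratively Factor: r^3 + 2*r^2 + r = (r + 1)*(r^2 + r) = (r + 1)^2*(r)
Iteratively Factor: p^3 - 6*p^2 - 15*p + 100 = (p - 5)*(p^2 - p - 20) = (p - 5)^2*(p + 4)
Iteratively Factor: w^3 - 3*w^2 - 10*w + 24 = (w + 3)*(w^2 - 6*w + 8) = (w - 4)*(w + 3)*(w - 2)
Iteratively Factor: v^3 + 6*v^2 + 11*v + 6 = (v + 3)*(v^2 + 3*v + 2) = (v + 1)*(v + 3)*(v + 2)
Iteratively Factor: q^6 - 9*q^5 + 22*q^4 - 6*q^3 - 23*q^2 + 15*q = (q - 1)*(q^5 - 8*q^4 + 14*q^3 + 8*q^2 - 15*q) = (q - 1)*(q + 1)*(q^4 - 9*q^3 + 23*q^2 - 15*q) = (q - 5)*(q - 1)*(q + 1)*(q^3 - 4*q^2 + 3*q) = q*(q - 5)*(q - 1)*(q + 1)*(q^2 - 4*q + 3) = q*(q - 5)*(q - 3)*(q - 1)*(q + 1)*(q - 1)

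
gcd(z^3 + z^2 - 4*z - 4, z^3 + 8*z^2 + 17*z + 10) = z^2 + 3*z + 2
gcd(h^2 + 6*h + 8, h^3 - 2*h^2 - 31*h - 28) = h + 4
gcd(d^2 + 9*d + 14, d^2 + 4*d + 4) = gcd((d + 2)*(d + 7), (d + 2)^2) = d + 2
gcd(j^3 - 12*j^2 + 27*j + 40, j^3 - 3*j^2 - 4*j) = j + 1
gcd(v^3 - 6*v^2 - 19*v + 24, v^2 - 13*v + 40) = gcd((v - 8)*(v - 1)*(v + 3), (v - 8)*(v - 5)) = v - 8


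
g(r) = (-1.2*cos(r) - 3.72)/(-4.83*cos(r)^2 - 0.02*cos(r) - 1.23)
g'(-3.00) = 0.13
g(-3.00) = 0.43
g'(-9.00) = 0.44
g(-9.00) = 0.50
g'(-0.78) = -1.40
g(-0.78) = 1.24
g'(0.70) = 1.15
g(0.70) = 1.14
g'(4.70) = 1.22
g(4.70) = 3.01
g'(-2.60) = 0.64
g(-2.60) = 0.57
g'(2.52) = -0.80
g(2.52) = 0.62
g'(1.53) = 0.05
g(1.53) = 3.04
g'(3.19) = 0.04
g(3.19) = 0.42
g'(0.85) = 1.67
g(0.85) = 1.35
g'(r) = (-9.66*sin(r)*cos(r) - 0.02*sin(r))*(-1.2*cos(r) - 3.72)/(-4.83*cos(r)^2 - 0.02*cos(r) - 1.23)^2 + 1.2*sin(r)/(-4.83*cos(r)^2 - 0.02*cos(r) - 1.23) = (5.796*cos(r)^2 + 35.9352*cos(r) - 1.4016)*sin(r)/(23.3289*cos(r)^4 + 0.1932*cos(r)^3 + 11.8822*cos(r)^2 + 0.0492*cos(r) + 1.5129)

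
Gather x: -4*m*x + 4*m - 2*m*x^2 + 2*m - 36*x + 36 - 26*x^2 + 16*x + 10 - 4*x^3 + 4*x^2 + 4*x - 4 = 6*m - 4*x^3 + x^2*(-2*m - 22) + x*(-4*m - 16) + 42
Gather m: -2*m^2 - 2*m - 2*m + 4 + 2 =-2*m^2 - 4*m + 6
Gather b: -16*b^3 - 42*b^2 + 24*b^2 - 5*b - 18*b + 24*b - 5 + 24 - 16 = -16*b^3 - 18*b^2 + b + 3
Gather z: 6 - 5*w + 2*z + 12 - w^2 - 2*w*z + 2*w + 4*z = -w^2 - 3*w + z*(6 - 2*w) + 18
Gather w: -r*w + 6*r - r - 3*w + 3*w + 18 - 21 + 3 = -r*w + 5*r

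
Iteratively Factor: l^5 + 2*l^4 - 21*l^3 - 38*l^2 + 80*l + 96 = (l + 1)*(l^4 + l^3 - 22*l^2 - 16*l + 96) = (l + 1)*(l + 4)*(l^3 - 3*l^2 - 10*l + 24) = (l + 1)*(l + 3)*(l + 4)*(l^2 - 6*l + 8) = (l - 4)*(l + 1)*(l + 3)*(l + 4)*(l - 2)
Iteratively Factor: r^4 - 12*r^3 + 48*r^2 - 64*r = (r - 4)*(r^3 - 8*r^2 + 16*r) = r*(r - 4)*(r^2 - 8*r + 16) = r*(r - 4)^2*(r - 4)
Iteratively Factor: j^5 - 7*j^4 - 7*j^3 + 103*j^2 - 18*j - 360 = (j - 5)*(j^4 - 2*j^3 - 17*j^2 + 18*j + 72) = (j - 5)*(j + 2)*(j^3 - 4*j^2 - 9*j + 36) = (j - 5)*(j + 2)*(j + 3)*(j^2 - 7*j + 12) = (j - 5)*(j - 3)*(j + 2)*(j + 3)*(j - 4)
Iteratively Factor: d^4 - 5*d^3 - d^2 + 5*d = (d - 1)*(d^3 - 4*d^2 - 5*d) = (d - 5)*(d - 1)*(d^2 + d) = d*(d - 5)*(d - 1)*(d + 1)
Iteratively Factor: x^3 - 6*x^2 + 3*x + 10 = (x - 2)*(x^2 - 4*x - 5) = (x - 2)*(x + 1)*(x - 5)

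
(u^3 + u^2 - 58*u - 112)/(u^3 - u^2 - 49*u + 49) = (u^2 - 6*u - 16)/(u^2 - 8*u + 7)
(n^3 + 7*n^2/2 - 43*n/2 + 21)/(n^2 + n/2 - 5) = (2*n^2 + 11*n - 21)/(2*n + 5)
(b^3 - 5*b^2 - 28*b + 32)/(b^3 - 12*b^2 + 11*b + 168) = (b^2 + 3*b - 4)/(b^2 - 4*b - 21)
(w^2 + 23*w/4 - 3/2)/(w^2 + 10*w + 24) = (w - 1/4)/(w + 4)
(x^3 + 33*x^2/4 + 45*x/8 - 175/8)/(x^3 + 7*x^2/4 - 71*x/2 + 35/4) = (8*x^2 + 10*x - 25)/(2*(4*x^2 - 21*x + 5))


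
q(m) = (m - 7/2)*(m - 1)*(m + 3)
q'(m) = (m - 7/2)*(m - 1) + (m - 7/2)*(m + 3) + (m - 1)*(m + 3)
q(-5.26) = -123.93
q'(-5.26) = 88.78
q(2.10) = -7.85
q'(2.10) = -3.07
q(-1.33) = 18.79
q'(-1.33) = -0.70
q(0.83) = 1.74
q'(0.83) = -10.42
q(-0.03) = 10.80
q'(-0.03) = -9.91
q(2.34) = -8.30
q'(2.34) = -0.59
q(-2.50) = 10.50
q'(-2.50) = 16.25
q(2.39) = -8.32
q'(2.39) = -0.03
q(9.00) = 528.00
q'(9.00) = 206.00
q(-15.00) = -3552.00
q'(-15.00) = 710.00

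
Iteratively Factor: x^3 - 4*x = (x - 2)*(x^2 + 2*x) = (x - 2)*(x + 2)*(x)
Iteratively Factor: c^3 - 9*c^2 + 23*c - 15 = (c - 5)*(c^2 - 4*c + 3) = (c - 5)*(c - 1)*(c - 3)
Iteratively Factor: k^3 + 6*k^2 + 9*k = (k + 3)*(k^2 + 3*k) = (k + 3)^2*(k)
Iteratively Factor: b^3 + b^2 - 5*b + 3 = (b - 1)*(b^2 + 2*b - 3) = (b - 1)^2*(b + 3)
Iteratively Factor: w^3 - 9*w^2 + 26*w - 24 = (w - 4)*(w^2 - 5*w + 6) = (w - 4)*(w - 2)*(w - 3)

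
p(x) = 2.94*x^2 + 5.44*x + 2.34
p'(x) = 5.88*x + 5.44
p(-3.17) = 14.64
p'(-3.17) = -13.20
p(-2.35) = 5.79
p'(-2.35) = -8.38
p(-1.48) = 0.73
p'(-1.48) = -3.26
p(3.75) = 64.08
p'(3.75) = 27.49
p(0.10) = 2.91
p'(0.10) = 6.03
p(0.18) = 3.41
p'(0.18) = 6.50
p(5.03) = 104.09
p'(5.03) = 35.02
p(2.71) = 38.67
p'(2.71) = 21.37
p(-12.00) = 360.42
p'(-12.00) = -65.12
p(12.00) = 490.98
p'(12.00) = 76.00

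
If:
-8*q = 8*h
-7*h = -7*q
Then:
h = 0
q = 0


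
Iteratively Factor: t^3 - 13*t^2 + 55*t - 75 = (t - 3)*(t^2 - 10*t + 25) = (t - 5)*(t - 3)*(t - 5)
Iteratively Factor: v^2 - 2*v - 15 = (v + 3)*(v - 5)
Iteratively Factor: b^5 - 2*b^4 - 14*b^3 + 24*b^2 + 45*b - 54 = (b + 2)*(b^4 - 4*b^3 - 6*b^2 + 36*b - 27) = (b - 3)*(b + 2)*(b^3 - b^2 - 9*b + 9) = (b - 3)*(b + 2)*(b + 3)*(b^2 - 4*b + 3) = (b - 3)*(b - 1)*(b + 2)*(b + 3)*(b - 3)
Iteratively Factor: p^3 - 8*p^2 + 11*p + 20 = (p + 1)*(p^2 - 9*p + 20) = (p - 4)*(p + 1)*(p - 5)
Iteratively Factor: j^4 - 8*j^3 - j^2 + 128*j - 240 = (j - 5)*(j^3 - 3*j^2 - 16*j + 48) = (j - 5)*(j - 3)*(j^2 - 16) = (j - 5)*(j - 4)*(j - 3)*(j + 4)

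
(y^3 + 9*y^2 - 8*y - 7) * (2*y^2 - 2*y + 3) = 2*y^5 + 16*y^4 - 31*y^3 + 29*y^2 - 10*y - 21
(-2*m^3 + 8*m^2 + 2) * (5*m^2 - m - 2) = -10*m^5 + 42*m^4 - 4*m^3 - 6*m^2 - 2*m - 4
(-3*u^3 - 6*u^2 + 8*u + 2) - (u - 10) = -3*u^3 - 6*u^2 + 7*u + 12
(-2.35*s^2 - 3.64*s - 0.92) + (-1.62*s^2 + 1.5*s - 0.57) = -3.97*s^2 - 2.14*s - 1.49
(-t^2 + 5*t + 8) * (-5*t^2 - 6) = 5*t^4 - 25*t^3 - 34*t^2 - 30*t - 48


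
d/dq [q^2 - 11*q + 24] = 2*q - 11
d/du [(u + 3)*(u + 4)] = 2*u + 7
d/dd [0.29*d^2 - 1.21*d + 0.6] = 0.58*d - 1.21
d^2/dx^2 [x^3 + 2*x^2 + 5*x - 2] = 6*x + 4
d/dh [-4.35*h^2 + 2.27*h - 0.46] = 2.27 - 8.7*h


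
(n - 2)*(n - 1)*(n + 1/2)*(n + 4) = n^4 + 3*n^3/2 - 19*n^2/2 + 3*n + 4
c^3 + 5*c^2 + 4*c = c*(c + 1)*(c + 4)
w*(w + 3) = w^2 + 3*w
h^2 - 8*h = h*(h - 8)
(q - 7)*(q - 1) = q^2 - 8*q + 7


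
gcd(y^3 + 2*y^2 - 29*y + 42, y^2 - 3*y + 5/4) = 1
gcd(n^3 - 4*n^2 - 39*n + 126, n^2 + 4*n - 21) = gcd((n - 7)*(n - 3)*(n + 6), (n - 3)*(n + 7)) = n - 3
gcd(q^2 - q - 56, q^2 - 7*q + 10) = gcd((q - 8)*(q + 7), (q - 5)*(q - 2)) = 1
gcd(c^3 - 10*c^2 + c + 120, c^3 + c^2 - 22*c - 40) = c - 5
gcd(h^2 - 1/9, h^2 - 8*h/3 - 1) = h + 1/3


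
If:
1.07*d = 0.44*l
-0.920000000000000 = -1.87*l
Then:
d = 0.20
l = 0.49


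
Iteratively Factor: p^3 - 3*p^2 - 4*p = (p + 1)*(p^2 - 4*p) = p*(p + 1)*(p - 4)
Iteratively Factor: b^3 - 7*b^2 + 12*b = (b - 3)*(b^2 - 4*b) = b*(b - 3)*(b - 4)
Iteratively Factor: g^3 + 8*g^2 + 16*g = (g + 4)*(g^2 + 4*g) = g*(g + 4)*(g + 4)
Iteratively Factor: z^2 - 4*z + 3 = (z - 1)*(z - 3)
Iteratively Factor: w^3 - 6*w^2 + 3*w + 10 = (w + 1)*(w^2 - 7*w + 10) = (w - 5)*(w + 1)*(w - 2)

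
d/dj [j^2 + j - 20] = 2*j + 1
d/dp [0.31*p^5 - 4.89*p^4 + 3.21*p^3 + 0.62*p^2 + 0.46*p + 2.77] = 1.55*p^4 - 19.56*p^3 + 9.63*p^2 + 1.24*p + 0.46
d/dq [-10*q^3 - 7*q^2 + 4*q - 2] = -30*q^2 - 14*q + 4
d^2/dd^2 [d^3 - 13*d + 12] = 6*d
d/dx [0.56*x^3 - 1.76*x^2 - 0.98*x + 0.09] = 1.68*x^2 - 3.52*x - 0.98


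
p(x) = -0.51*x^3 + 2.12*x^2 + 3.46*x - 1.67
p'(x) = -1.53*x^2 + 4.24*x + 3.46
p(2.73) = 13.20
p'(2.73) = 3.63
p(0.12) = -1.23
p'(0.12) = 3.95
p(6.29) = -22.95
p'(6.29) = -30.40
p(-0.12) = -2.05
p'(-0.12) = 2.93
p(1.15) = 4.34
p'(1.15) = 6.31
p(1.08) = 3.90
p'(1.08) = 6.25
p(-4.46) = 70.31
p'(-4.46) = -45.88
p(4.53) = 10.10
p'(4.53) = -8.73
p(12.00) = -536.15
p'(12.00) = -165.98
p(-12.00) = 1143.37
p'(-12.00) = -267.74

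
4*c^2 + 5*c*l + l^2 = (c + l)*(4*c + l)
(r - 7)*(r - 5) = r^2 - 12*r + 35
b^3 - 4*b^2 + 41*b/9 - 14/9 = (b - 7/3)*(b - 1)*(b - 2/3)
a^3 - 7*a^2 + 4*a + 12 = (a - 6)*(a - 2)*(a + 1)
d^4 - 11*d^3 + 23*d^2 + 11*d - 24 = (d - 8)*(d - 3)*(d - 1)*(d + 1)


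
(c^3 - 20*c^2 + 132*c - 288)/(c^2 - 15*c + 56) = (c^2 - 12*c + 36)/(c - 7)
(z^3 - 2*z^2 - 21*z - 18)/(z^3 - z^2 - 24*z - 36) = (z + 1)/(z + 2)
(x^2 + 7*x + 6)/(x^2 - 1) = (x + 6)/(x - 1)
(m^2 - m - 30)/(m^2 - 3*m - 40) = (m - 6)/(m - 8)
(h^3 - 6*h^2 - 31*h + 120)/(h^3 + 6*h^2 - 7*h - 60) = (h - 8)/(h + 4)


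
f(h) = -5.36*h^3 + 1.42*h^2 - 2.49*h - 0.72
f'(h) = -16.08*h^2 + 2.84*h - 2.49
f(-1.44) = 21.81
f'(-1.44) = -39.92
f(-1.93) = 47.91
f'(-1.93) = -67.87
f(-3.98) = 369.60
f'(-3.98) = -268.51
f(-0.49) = 1.47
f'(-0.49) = -7.74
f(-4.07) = 394.30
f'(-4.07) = -280.41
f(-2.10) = 60.41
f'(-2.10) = -79.37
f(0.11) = -0.98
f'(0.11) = -2.37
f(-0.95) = 7.52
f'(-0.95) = -19.70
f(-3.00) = 164.25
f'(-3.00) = -155.73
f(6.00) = -1122.30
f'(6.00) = -564.33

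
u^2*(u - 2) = u^3 - 2*u^2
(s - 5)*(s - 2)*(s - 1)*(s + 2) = s^4 - 6*s^3 + s^2 + 24*s - 20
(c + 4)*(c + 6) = c^2 + 10*c + 24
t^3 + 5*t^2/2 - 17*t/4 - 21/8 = (t - 3/2)*(t + 1/2)*(t + 7/2)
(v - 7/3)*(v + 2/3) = v^2 - 5*v/3 - 14/9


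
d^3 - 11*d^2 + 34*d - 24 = (d - 6)*(d - 4)*(d - 1)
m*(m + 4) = m^2 + 4*m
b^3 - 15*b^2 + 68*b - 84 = (b - 7)*(b - 6)*(b - 2)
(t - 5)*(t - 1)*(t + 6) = t^3 - 31*t + 30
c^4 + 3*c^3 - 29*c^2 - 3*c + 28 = (c - 4)*(c - 1)*(c + 1)*(c + 7)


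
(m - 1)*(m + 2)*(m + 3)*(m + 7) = m^4 + 11*m^3 + 29*m^2 + m - 42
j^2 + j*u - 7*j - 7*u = (j - 7)*(j + u)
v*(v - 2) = v^2 - 2*v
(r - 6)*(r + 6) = r^2 - 36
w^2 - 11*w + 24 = (w - 8)*(w - 3)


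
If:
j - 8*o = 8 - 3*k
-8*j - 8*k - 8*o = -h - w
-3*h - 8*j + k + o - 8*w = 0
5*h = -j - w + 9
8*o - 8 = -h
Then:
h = 9648/5557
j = -37067/5557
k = 38777/5557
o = 4351/5557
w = 38840/5557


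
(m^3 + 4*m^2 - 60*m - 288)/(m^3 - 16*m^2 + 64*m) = (m^2 + 12*m + 36)/(m*(m - 8))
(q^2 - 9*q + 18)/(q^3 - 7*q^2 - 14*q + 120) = (q - 3)/(q^2 - q - 20)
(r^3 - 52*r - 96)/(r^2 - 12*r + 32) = (r^2 + 8*r + 12)/(r - 4)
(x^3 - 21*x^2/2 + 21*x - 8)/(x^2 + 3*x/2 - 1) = (x^2 - 10*x + 16)/(x + 2)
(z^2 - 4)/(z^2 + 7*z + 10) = (z - 2)/(z + 5)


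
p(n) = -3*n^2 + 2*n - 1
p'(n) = 2 - 6*n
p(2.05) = -9.51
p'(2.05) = -10.30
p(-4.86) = -81.58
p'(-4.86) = 31.16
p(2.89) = -20.28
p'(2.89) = -15.34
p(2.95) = -21.21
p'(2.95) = -15.70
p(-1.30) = -8.67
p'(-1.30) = 9.80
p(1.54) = -5.03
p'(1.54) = -7.24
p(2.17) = -10.79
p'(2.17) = -11.02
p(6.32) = -108.19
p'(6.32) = -35.92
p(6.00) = -97.00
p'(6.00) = -34.00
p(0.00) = -1.00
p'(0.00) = 2.00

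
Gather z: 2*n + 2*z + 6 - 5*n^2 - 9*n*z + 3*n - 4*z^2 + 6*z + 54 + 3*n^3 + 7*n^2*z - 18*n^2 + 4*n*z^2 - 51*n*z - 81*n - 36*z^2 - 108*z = 3*n^3 - 23*n^2 - 76*n + z^2*(4*n - 40) + z*(7*n^2 - 60*n - 100) + 60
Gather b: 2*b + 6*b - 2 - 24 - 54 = 8*b - 80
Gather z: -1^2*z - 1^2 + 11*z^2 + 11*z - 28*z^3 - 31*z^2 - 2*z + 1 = -28*z^3 - 20*z^2 + 8*z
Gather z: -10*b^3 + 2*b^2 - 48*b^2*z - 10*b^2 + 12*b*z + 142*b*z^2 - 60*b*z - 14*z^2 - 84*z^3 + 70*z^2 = -10*b^3 - 8*b^2 - 84*z^3 + z^2*(142*b + 56) + z*(-48*b^2 - 48*b)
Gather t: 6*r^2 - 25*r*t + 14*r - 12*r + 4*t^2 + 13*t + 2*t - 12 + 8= 6*r^2 + 2*r + 4*t^2 + t*(15 - 25*r) - 4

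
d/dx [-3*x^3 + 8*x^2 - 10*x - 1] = -9*x^2 + 16*x - 10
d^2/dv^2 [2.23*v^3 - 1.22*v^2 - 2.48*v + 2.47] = 13.38*v - 2.44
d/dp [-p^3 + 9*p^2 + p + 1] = -3*p^2 + 18*p + 1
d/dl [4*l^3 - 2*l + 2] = 12*l^2 - 2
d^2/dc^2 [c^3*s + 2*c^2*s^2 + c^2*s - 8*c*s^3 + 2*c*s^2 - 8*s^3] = 2*s*(3*c + 2*s + 1)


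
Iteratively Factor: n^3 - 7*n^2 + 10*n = (n - 5)*(n^2 - 2*n) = n*(n - 5)*(n - 2)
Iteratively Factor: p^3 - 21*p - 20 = (p + 1)*(p^2 - p - 20) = (p + 1)*(p + 4)*(p - 5)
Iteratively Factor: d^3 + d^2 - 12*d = (d + 4)*(d^2 - 3*d) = (d - 3)*(d + 4)*(d)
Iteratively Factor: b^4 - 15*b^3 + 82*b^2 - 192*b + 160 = (b - 5)*(b^3 - 10*b^2 + 32*b - 32) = (b - 5)*(b - 4)*(b^2 - 6*b + 8) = (b - 5)*(b - 4)*(b - 2)*(b - 4)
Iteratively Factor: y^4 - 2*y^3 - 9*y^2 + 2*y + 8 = (y + 2)*(y^3 - 4*y^2 - y + 4) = (y - 4)*(y + 2)*(y^2 - 1) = (y - 4)*(y - 1)*(y + 2)*(y + 1)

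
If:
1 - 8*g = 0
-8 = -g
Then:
No Solution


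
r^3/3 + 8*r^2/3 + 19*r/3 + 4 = (r/3 + 1)*(r + 1)*(r + 4)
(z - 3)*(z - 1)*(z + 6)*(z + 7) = z^4 + 9*z^3 - 7*z^2 - 129*z + 126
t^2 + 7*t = t*(t + 7)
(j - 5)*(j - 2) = j^2 - 7*j + 10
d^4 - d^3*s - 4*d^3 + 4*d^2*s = d^2*(d - 4)*(d - s)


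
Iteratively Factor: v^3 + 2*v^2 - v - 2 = (v - 1)*(v^2 + 3*v + 2) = (v - 1)*(v + 2)*(v + 1)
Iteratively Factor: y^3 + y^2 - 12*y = (y + 4)*(y^2 - 3*y) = (y - 3)*(y + 4)*(y)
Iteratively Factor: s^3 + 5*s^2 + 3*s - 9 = (s + 3)*(s^2 + 2*s - 3) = (s + 3)^2*(s - 1)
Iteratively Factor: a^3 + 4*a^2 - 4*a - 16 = (a - 2)*(a^2 + 6*a + 8) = (a - 2)*(a + 2)*(a + 4)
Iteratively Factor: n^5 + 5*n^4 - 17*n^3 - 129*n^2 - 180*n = (n + 3)*(n^4 + 2*n^3 - 23*n^2 - 60*n) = (n + 3)*(n + 4)*(n^3 - 2*n^2 - 15*n) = (n + 3)^2*(n + 4)*(n^2 - 5*n) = n*(n + 3)^2*(n + 4)*(n - 5)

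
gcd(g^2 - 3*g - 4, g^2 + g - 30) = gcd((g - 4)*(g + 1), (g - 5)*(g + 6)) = 1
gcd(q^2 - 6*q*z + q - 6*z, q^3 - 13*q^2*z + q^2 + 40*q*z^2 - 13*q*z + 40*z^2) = q + 1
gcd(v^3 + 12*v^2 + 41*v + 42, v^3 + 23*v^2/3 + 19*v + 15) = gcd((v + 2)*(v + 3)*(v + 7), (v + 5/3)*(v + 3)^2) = v + 3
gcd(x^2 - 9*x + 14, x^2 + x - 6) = x - 2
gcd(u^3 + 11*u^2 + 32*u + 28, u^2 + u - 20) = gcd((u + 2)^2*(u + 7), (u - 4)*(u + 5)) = 1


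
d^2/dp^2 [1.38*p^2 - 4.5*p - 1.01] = 2.76000000000000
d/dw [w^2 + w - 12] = 2*w + 1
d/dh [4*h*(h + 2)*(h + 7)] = 12*h^2 + 72*h + 56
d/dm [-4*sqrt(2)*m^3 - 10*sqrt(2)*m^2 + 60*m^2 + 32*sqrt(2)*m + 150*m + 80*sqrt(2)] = -12*sqrt(2)*m^2 - 20*sqrt(2)*m + 120*m + 32*sqrt(2) + 150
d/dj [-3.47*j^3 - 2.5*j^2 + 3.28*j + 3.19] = -10.41*j^2 - 5.0*j + 3.28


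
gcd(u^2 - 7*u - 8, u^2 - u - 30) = 1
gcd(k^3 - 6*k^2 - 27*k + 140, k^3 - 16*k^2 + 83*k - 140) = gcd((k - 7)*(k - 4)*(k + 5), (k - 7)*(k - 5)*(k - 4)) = k^2 - 11*k + 28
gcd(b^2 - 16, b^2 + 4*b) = b + 4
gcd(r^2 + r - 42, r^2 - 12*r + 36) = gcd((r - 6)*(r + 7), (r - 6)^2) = r - 6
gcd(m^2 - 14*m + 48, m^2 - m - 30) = m - 6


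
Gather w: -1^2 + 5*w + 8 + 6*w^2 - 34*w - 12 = 6*w^2 - 29*w - 5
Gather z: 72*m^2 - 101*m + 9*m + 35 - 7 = 72*m^2 - 92*m + 28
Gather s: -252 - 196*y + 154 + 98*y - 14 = -98*y - 112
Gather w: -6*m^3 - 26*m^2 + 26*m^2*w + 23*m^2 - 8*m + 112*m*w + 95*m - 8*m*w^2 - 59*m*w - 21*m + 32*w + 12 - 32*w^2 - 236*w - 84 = -6*m^3 - 3*m^2 + 66*m + w^2*(-8*m - 32) + w*(26*m^2 + 53*m - 204) - 72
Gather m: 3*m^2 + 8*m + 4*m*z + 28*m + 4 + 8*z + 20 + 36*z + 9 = 3*m^2 + m*(4*z + 36) + 44*z + 33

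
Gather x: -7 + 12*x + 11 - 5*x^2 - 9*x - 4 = -5*x^2 + 3*x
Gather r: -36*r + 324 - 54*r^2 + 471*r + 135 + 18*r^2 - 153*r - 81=-36*r^2 + 282*r + 378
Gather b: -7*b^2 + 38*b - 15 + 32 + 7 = -7*b^2 + 38*b + 24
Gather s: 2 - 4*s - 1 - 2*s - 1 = -6*s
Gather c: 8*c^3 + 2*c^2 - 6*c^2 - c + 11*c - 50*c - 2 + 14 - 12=8*c^3 - 4*c^2 - 40*c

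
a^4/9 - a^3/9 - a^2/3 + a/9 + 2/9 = (a/3 + 1/3)^2*(a - 2)*(a - 1)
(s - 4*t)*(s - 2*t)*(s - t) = s^3 - 7*s^2*t + 14*s*t^2 - 8*t^3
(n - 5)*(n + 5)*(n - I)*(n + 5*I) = n^4 + 4*I*n^3 - 20*n^2 - 100*I*n - 125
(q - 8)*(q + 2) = q^2 - 6*q - 16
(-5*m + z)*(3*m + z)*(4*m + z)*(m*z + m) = -60*m^4*z - 60*m^4 - 23*m^3*z^2 - 23*m^3*z + 2*m^2*z^3 + 2*m^2*z^2 + m*z^4 + m*z^3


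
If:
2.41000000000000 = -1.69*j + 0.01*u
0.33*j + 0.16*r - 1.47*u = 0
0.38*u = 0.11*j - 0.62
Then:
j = -1.44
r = -15.85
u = -2.05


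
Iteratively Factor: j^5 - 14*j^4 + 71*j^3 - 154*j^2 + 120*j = (j - 4)*(j^4 - 10*j^3 + 31*j^2 - 30*j) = (j - 5)*(j - 4)*(j^3 - 5*j^2 + 6*j) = (j - 5)*(j - 4)*(j - 2)*(j^2 - 3*j) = (j - 5)*(j - 4)*(j - 3)*(j - 2)*(j)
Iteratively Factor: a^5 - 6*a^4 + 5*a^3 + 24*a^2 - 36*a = (a - 2)*(a^4 - 4*a^3 - 3*a^2 + 18*a) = (a - 2)*(a + 2)*(a^3 - 6*a^2 + 9*a) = (a - 3)*(a - 2)*(a + 2)*(a^2 - 3*a) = (a - 3)^2*(a - 2)*(a + 2)*(a)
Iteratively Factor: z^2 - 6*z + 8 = (z - 4)*(z - 2)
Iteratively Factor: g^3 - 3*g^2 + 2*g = (g - 1)*(g^2 - 2*g) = g*(g - 1)*(g - 2)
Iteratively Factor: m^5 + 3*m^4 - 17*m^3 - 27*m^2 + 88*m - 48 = (m - 1)*(m^4 + 4*m^3 - 13*m^2 - 40*m + 48) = (m - 3)*(m - 1)*(m^3 + 7*m^2 + 8*m - 16) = (m - 3)*(m - 1)*(m + 4)*(m^2 + 3*m - 4) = (m - 3)*(m - 1)^2*(m + 4)*(m + 4)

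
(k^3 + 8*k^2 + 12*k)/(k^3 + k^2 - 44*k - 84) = k/(k - 7)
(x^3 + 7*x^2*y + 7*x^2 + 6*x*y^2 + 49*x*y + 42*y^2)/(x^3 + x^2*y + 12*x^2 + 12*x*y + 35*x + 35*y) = (x + 6*y)/(x + 5)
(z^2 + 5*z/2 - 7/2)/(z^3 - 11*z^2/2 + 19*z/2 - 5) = (2*z + 7)/(2*z^2 - 9*z + 10)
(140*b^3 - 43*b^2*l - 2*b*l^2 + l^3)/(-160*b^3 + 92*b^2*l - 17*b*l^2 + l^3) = (-7*b - l)/(8*b - l)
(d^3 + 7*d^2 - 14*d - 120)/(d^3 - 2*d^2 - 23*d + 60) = (d + 6)/(d - 3)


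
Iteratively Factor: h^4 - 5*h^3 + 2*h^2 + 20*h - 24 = (h - 2)*(h^3 - 3*h^2 - 4*h + 12) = (h - 3)*(h - 2)*(h^2 - 4) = (h - 3)*(h - 2)^2*(h + 2)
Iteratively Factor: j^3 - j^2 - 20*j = (j)*(j^2 - j - 20) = j*(j - 5)*(j + 4)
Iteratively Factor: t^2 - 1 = (t - 1)*(t + 1)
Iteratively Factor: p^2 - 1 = (p + 1)*(p - 1)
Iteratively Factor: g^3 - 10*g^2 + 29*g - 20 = (g - 5)*(g^2 - 5*g + 4) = (g - 5)*(g - 1)*(g - 4)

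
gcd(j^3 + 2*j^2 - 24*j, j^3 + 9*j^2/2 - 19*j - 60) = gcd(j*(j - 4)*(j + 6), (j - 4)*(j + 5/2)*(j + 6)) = j^2 + 2*j - 24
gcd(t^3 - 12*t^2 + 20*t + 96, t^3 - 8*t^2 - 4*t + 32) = t^2 - 6*t - 16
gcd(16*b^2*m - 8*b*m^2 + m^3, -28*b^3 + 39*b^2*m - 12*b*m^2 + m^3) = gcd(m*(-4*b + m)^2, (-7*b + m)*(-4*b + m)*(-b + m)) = 4*b - m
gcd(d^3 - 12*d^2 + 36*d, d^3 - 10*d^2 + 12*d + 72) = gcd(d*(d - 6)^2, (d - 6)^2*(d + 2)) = d^2 - 12*d + 36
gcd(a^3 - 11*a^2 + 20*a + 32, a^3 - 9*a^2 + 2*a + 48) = a - 8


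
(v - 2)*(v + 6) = v^2 + 4*v - 12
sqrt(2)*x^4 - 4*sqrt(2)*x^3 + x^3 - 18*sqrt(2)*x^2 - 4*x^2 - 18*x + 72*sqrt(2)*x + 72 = (x - 4)*(x - 3*sqrt(2))*(x + 3*sqrt(2))*(sqrt(2)*x + 1)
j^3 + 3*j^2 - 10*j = j*(j - 2)*(j + 5)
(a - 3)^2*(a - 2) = a^3 - 8*a^2 + 21*a - 18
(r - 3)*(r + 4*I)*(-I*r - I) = -I*r^3 + 4*r^2 + 2*I*r^2 - 8*r + 3*I*r - 12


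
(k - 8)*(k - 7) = k^2 - 15*k + 56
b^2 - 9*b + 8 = (b - 8)*(b - 1)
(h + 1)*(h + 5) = h^2 + 6*h + 5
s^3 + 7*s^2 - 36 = (s - 2)*(s + 3)*(s + 6)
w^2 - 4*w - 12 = (w - 6)*(w + 2)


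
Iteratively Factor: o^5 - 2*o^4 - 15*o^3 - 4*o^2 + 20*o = (o)*(o^4 - 2*o^3 - 15*o^2 - 4*o + 20) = o*(o + 2)*(o^3 - 4*o^2 - 7*o + 10) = o*(o + 2)^2*(o^2 - 6*o + 5) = o*(o - 1)*(o + 2)^2*(o - 5)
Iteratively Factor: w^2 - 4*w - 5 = (w - 5)*(w + 1)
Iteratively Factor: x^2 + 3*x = (x)*(x + 3)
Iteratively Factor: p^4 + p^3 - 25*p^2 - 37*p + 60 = (p + 4)*(p^3 - 3*p^2 - 13*p + 15) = (p - 1)*(p + 4)*(p^2 - 2*p - 15) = (p - 1)*(p + 3)*(p + 4)*(p - 5)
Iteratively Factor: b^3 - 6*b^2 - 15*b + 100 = (b + 4)*(b^2 - 10*b + 25) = (b - 5)*(b + 4)*(b - 5)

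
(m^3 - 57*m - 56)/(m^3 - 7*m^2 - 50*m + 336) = (m + 1)/(m - 6)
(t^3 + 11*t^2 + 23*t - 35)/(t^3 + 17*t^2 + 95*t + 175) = (t - 1)/(t + 5)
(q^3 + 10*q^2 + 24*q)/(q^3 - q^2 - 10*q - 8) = q*(q^2 + 10*q + 24)/(q^3 - q^2 - 10*q - 8)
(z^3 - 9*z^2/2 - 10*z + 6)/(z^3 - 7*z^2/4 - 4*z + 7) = 2*(2*z^2 - 13*z + 6)/(4*z^2 - 15*z + 14)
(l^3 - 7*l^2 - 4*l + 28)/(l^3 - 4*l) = (l - 7)/l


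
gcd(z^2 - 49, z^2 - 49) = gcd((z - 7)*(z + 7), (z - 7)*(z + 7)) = z^2 - 49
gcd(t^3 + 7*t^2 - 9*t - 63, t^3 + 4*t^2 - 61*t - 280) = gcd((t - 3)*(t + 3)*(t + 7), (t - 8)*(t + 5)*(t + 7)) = t + 7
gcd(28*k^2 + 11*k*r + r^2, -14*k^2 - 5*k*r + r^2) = 1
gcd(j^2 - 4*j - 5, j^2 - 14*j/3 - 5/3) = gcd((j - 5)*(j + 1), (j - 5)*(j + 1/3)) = j - 5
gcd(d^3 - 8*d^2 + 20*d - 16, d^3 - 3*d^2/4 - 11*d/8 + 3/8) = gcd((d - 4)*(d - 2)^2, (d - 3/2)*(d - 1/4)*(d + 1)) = 1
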